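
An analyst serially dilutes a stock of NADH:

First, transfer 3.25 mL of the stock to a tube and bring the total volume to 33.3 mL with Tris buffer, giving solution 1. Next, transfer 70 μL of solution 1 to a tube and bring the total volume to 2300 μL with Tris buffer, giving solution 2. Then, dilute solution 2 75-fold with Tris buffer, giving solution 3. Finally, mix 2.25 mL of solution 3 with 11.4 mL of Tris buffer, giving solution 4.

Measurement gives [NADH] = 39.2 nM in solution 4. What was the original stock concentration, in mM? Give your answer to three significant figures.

Step 1: 3.25 mL brought to 33.3 mL → factor 33.3/3.25 = 10.246
Step 2: 70 μL brought to 2300 μL → factor 2300/70 = 32.857
Step 3: 75-fold → factor 75
Step 4: 2.25 mL + 11.4 mL = 13.65 mL total → factor 13.65/2.25 = 6.0667
Overall dilution factor = 10.246 × 32.857 × 75 × 6.0667 = 1.5318 × 10^5
Stock = 39.2 nM × 1.5318 × 10^5 = 6.005 × 10^6 nM = 6.00 mM

6.00 mM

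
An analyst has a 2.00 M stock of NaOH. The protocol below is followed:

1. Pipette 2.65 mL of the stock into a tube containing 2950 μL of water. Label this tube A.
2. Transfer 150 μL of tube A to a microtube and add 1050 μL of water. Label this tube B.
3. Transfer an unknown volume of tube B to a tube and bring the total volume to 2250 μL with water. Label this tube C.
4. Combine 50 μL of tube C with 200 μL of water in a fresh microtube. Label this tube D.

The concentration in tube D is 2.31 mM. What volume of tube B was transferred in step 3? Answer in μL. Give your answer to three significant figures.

220 μL

Step 1: 2.65 mL + 2950 μL = 5.6 mL total → factor 5.6/2.65 = 2.1132
Step 2: 150 μL + 1050 μL = 1200 μL total → factor 1200/150 = 8
Step 3: v brought to 2250 μL → factor = 2250 μL/v
Step 4: 50 μL + 200 μL = 250 μL total → factor 250/50 = 5
Product of known-step factors = 84.528
Overall factor = 2.00 M / (2.31 mM) = 865.8
Step-3 factor = 865.8 / 84.528 = 10.243
v = 2250 μL / 10.243 = 220 μL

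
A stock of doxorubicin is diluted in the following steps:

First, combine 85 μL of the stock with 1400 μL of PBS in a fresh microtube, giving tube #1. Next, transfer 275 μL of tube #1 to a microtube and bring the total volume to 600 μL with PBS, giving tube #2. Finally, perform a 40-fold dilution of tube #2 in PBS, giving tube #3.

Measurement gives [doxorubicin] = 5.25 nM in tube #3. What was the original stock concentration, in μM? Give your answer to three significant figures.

Step 1: 85 μL + 1400 μL = 1485 μL total → factor 1485/85 = 17.471
Step 2: 275 μL brought to 600 μL → factor 600/275 = 2.1818
Step 3: 40-fold → factor 40
Overall dilution factor = 17.471 × 2.1818 × 40 = 1524.7
Stock = 5.25 nM × 1524.7 = 8005 nM = 8.00 μM

8.00 μM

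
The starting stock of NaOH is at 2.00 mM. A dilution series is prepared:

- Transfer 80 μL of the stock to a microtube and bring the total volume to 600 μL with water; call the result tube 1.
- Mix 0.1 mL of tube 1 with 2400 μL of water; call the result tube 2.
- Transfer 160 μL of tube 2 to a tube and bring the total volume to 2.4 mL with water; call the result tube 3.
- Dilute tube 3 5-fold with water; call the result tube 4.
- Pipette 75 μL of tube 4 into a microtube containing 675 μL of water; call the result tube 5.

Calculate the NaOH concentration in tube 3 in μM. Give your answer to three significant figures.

Step 1: 80 μL brought to 600 μL → factor 600/80 = 7.5
Step 2: 0.1 mL + 2400 μL = 2.5 mL total → factor 2.5/0.1 = 25
Step 3: 160 μL brought to 2.4 mL → factor 2400/160 = 15
Dilution factor through tube 3 = 7.5 × 25 × 15 = 2812.5
[tube 3] = 2.00 mM / 2812.5 = 0.0007111 mM = 0.711 μM

0.711 μM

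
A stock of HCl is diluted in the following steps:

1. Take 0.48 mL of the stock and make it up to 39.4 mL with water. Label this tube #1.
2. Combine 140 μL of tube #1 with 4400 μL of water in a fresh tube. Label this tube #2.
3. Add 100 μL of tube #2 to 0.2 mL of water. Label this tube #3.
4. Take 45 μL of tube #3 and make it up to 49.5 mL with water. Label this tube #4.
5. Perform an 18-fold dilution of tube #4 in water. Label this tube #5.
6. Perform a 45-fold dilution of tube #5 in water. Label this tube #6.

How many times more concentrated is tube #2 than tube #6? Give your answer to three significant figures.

Step 1: 0.48 mL brought to 39.4 mL → factor 39.4/0.48 = 82.083
Step 2: 140 μL + 4400 μL = 4540 μL total → factor 4540/140 = 32.429
Step 3: 100 μL + 0.2 mL = 300 μL total → factor 300/100 = 3
Step 4: 45 μL brought to 49.5 mL → factor 49500/45 = 1100
Step 5: 18-fold → factor 18
Step 6: 45-fold → factor 45
Dilution factor to tube #2 = 2661.8; to tube #6 = 7.1151 × 10^9
[tube #2]/[tube #6] = (factor to tube #6)/(factor to tube #2) = 7.1151 × 10^9/2661.8 = 2.67 × 10^6

2.67 × 10^6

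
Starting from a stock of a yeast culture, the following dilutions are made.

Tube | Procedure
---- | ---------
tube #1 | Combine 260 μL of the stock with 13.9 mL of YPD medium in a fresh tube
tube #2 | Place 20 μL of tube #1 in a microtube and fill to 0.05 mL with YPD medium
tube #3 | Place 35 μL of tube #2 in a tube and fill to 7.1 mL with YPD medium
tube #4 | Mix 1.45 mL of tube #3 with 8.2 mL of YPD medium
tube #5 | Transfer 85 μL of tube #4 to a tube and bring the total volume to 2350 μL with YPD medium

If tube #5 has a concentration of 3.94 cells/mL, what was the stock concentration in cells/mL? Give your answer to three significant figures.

2.00 × 10^7 cells/mL

Step 1: 260 μL + 13.9 mL = 14160 μL total → factor 14160/260 = 54.462
Step 2: 20 μL brought to 0.05 mL → factor 50/20 = 2.5
Step 3: 35 μL brought to 7.1 mL → factor 7100/35 = 202.86
Step 4: 1.45 mL + 8.2 mL = 9.65 mL total → factor 9.65/1.45 = 6.6552
Step 5: 85 μL brought to 2350 μL → factor 2350/85 = 27.647
Overall dilution factor = 54.462 × 2.5 × 202.86 × 6.6552 × 27.647 = 5.0819 × 10^6
Stock = 3.94 cells/mL × 5.0819 × 10^6 = 2.00 × 10^7 cells/mL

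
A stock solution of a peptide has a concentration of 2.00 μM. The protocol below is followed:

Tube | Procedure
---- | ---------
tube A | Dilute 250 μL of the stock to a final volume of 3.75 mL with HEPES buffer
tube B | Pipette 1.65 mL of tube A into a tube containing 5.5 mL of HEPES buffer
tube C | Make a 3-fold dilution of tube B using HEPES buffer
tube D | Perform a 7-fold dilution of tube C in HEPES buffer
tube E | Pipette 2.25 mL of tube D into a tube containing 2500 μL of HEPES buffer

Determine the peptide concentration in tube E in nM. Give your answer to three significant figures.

Step 1: 250 μL brought to 3.75 mL → factor 3750/250 = 15
Step 2: 1.65 mL + 5.5 mL = 7.15 mL total → factor 7.15/1.65 = 4.3333
Step 3: 3-fold → factor 3
Step 4: 7-fold → factor 7
Step 5: 2.25 mL + 2500 μL = 4.75 mL total → factor 4.75/2.25 = 2.1111
Overall dilution factor = 15 × 4.3333 × 3 × 7 × 2.1111 = 2881.7
Final = 2.00 μM / 2881.7 = 0.0006940 μM = 0.694 nM

0.694 nM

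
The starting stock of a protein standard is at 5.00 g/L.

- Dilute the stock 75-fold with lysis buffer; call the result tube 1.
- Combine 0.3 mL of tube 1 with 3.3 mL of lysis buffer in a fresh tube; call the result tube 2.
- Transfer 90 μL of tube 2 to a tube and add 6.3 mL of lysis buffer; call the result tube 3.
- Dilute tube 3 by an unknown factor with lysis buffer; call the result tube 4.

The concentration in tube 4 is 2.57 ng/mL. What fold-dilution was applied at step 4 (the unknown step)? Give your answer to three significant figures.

30.4-fold

Step 1: 75-fold → factor 75
Step 2: 0.3 mL + 3.3 mL = 3.6 mL total → factor 3.6/0.3 = 12
Step 3: 90 μL + 6.3 mL = 6390 μL total → factor 6390/90 = 71
Step 4: unknown factor x
Product of known-step factors = 63900
Overall factor = 5.00 g/L / (2.57 ng/mL) = 1.9455 × 10^6
x = 1.9455 × 10^6 / 63900 = 30.4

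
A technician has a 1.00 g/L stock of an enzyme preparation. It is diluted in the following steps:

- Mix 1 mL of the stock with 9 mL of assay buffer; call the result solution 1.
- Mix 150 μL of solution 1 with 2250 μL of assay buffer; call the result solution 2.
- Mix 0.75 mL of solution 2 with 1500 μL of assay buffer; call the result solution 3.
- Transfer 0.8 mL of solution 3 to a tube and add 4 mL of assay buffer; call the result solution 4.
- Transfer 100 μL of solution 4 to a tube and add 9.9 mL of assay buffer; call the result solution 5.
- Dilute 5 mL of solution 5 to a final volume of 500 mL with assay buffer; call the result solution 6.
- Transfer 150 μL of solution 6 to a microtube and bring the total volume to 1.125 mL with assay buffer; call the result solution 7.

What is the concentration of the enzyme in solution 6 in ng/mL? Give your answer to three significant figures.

Step 1: 1 mL + 9 mL = 10 mL total → factor 10/1 = 10
Step 2: 150 μL + 2250 μL = 2400 μL total → factor 2400/150 = 16
Step 3: 0.75 mL + 1500 μL = 2.25 mL total → factor 2.25/0.75 = 3
Step 4: 0.8 mL + 4 mL = 4.8 mL total → factor 4.8/0.8 = 6
Step 5: 100 μL + 9.9 mL = 10000 μL total → factor 10000/100 = 100
Step 6: 5 mL brought to 500 mL → factor 500/5 = 100
Dilution factor through solution 6 = 10 × 16 × 3 × 6 × 100 × 100 = 2.88 × 10^7
[solution 6] = 1.00 g/L / 2.88 × 10^7 = 3.472 × 10^-8 g/L = 0.0347 ng/mL

0.0347 ng/mL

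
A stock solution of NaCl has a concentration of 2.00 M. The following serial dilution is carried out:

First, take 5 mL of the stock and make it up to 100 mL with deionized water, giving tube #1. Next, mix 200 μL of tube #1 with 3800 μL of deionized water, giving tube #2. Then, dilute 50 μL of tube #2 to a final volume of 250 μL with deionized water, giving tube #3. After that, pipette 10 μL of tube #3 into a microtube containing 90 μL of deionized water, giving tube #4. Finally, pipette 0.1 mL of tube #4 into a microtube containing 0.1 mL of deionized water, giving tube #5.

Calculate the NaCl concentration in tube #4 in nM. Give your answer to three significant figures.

1.00 × 10^5 nM

Step 1: 5 mL brought to 100 mL → factor 100/5 = 20
Step 2: 200 μL + 3800 μL = 4000 μL total → factor 4000/200 = 20
Step 3: 50 μL brought to 250 μL → factor 250/50 = 5
Step 4: 10 μL + 90 μL = 100 μL total → factor 100/10 = 10
Dilution factor through tube #4 = 20 × 20 × 5 × 10 = 20000
[tube #4] = 2.00 M / 20000 = 0.0001000 M = 1.00 × 10^5 nM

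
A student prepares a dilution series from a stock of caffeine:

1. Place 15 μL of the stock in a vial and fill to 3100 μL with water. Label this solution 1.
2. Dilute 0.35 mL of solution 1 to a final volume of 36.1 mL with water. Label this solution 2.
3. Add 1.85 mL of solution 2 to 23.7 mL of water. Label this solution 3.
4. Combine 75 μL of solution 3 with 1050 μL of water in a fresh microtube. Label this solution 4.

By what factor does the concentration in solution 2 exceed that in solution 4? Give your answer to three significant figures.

207

Step 1: 15 μL brought to 3100 μL → factor 3100/15 = 206.67
Step 2: 0.35 mL brought to 36.1 mL → factor 36.1/0.35 = 103.14
Step 3: 1.85 mL + 23.7 mL = 25.55 mL total → factor 25.55/1.85 = 13.811
Step 4: 75 μL + 1050 μL = 1125 μL total → factor 1125/75 = 15
Dilution factor to solution 2 = 21316; to solution 4 = 4.4159 × 10^6
[solution 2]/[solution 4] = (factor to solution 4)/(factor to solution 2) = 4.4159 × 10^6/21316 = 207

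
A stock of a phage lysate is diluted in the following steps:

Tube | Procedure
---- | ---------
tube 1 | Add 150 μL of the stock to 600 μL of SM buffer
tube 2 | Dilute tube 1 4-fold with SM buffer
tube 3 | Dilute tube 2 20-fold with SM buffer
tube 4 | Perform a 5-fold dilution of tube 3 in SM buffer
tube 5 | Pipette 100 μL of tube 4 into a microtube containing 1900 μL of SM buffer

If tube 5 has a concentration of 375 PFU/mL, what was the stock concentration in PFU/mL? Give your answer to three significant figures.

1.50 × 10^7 PFU/mL

Step 1: 150 μL + 600 μL = 750 μL total → factor 750/150 = 5
Step 2: 4-fold → factor 4
Step 3: 20-fold → factor 20
Step 4: 5-fold → factor 5
Step 5: 100 μL + 1900 μL = 2000 μL total → factor 2000/100 = 20
Overall dilution factor = 5 × 4 × 20 × 5 × 20 = 40000
Stock = 375 PFU/mL × 40000 = 1.50 × 10^7 PFU/mL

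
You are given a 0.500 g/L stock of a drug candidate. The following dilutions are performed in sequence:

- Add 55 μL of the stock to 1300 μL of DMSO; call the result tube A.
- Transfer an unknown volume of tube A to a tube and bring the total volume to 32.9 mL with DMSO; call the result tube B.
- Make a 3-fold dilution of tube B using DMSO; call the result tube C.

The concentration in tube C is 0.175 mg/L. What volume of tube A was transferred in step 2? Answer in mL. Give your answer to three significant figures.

Step 1: 55 μL + 1300 μL = 1355 μL total → factor 1355/55 = 24.636
Step 2: v brought to 32.9 mL → factor = 32.9 mL/v
Step 3: 3-fold → factor 3
Product of known-step factors = 73.909
Overall factor = 0.500 g/L / (0.175 mg/L) = 2857.1
Step-2 factor = 2857.1 / 73.909 = 38.658
v = 32.9 mL / 38.658 = 0.851 mL

0.851 mL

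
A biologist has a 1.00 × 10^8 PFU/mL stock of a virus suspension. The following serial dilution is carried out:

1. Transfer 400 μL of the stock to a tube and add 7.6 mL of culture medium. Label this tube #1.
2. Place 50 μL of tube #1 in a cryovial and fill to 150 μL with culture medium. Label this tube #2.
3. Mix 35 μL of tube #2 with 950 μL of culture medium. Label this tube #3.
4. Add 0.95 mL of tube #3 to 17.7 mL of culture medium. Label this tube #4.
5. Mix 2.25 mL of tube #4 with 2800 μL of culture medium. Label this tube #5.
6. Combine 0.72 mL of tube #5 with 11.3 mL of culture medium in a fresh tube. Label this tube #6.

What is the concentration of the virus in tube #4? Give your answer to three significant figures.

Step 1: 400 μL + 7.6 mL = 8000 μL total → factor 8000/400 = 20
Step 2: 50 μL brought to 150 μL → factor 150/50 = 3
Step 3: 35 μL + 950 μL = 985 μL total → factor 985/35 = 28.143
Step 4: 0.95 mL + 17.7 mL = 18.65 mL total → factor 18.65/0.95 = 19.632
Dilution factor through tube #4 = 20 × 3 × 28.143 × 19.632 = 33149
[tube #4] = 1.00 × 10^8 PFU/mL / 33149 = 3.02 × 10^3 PFU/mL

3.02 × 10^3 PFU/mL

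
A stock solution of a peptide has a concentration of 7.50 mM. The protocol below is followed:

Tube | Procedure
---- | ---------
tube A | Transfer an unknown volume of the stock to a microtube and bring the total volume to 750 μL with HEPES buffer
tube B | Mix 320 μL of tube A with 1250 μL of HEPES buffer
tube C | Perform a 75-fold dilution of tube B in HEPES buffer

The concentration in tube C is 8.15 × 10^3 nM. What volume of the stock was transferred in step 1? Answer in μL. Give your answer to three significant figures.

Step 1: v brought to 750 μL → factor = 750 μL/v
Step 2: 320 μL + 1250 μL = 1570 μL total → factor 1570/320 = 4.9062
Step 3: 75-fold → factor 75
Product of known-step factors = 367.97
Overall factor = 7.50 mM / (8.15 × 10^3 nM) = 920.25
Step-1 factor = 920.25 / 367.97 = 2.5009
v = 750 μL / 2.5009 = 300 μL

300 μL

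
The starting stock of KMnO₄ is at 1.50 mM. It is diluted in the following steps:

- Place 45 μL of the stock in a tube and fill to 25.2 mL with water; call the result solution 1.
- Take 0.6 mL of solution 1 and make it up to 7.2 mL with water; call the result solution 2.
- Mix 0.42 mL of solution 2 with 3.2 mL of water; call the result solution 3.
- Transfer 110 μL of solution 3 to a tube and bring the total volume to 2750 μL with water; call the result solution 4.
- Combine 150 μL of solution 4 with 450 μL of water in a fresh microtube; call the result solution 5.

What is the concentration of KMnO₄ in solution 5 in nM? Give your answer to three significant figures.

0.259 nM

Step 1: 45 μL brought to 25.2 mL → factor 25200/45 = 560
Step 2: 0.6 mL brought to 7.2 mL → factor 7.2/0.6 = 12
Step 3: 0.42 mL + 3.2 mL = 3.62 mL total → factor 3.62/0.42 = 8.619
Step 4: 110 μL brought to 2750 μL → factor 2750/110 = 25
Step 5: 150 μL + 450 μL = 600 μL total → factor 600/150 = 4
Overall dilution factor = 560 × 12 × 8.619 × 25 × 4 = 5.792 × 10^6
Final = 1.50 mM / 5.792 × 10^6 = 2.590 × 10^-7 mM = 0.259 nM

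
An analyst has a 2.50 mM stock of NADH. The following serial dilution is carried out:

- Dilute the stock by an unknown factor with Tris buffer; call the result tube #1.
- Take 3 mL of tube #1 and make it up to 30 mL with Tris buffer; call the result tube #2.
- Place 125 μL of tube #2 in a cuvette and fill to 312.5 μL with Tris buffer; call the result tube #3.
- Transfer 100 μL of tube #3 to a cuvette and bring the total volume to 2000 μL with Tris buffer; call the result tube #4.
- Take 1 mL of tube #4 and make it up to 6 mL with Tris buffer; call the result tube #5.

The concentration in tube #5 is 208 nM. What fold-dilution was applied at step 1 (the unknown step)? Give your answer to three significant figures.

4.01-fold

Step 1: unknown factor x
Step 2: 3 mL brought to 30 mL → factor 30/3 = 10
Step 3: 125 μL brought to 312.5 μL → factor 312.5/125 = 2.5
Step 4: 100 μL brought to 2000 μL → factor 2000/100 = 20
Step 5: 1 mL brought to 6 mL → factor 6/1 = 6
Product of known-step factors = 3000
Overall factor = 2.50 mM / (208 nM) = 12019
x = 12019 / 3000 = 4.01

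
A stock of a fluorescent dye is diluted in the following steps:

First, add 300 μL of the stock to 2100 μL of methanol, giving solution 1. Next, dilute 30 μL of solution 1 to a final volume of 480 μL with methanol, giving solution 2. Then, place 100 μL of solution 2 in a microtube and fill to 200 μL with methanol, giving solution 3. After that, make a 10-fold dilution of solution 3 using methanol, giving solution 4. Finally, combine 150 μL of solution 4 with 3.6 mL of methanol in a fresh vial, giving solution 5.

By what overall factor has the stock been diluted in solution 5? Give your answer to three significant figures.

Step 1: 300 μL + 2100 μL = 2400 μL total → factor 2400/300 = 8
Step 2: 30 μL brought to 480 μL → factor 480/30 = 16
Step 3: 100 μL brought to 200 μL → factor 200/100 = 2
Step 4: 10-fold → factor 10
Step 5: 150 μL + 3.6 mL = 3750 μL total → factor 3750/150 = 25
Overall dilution factor = 8 × 16 × 2 × 10 × 25 = 64000

6.40 × 10^4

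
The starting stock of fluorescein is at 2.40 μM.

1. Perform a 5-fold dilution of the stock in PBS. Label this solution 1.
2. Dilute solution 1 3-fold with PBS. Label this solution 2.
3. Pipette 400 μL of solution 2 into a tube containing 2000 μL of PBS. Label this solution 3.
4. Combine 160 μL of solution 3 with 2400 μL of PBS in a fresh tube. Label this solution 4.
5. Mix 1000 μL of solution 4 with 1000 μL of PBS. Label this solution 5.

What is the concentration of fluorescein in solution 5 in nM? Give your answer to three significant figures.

Step 1: 5-fold → factor 5
Step 2: 3-fold → factor 3
Step 3: 400 μL + 2000 μL = 2400 μL total → factor 2400/400 = 6
Step 4: 160 μL + 2400 μL = 2560 μL total → factor 2560/160 = 16
Step 5: 1000 μL + 1000 μL = 2000 μL total → factor 2000/1000 = 2
Overall dilution factor = 5 × 3 × 6 × 16 × 2 = 2880
Final = 2.40 μM / 2880 = 0.0008333 μM = 0.833 nM

0.833 nM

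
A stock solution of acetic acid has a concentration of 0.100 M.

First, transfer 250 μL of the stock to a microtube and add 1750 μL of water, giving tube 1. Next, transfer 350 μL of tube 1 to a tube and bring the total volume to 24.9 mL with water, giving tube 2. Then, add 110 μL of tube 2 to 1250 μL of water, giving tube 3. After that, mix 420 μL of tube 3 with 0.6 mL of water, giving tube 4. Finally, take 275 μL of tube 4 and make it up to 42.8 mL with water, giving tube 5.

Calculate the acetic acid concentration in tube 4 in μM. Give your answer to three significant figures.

Step 1: 250 μL + 1750 μL = 2000 μL total → factor 2000/250 = 8
Step 2: 350 μL brought to 24.9 mL → factor 24900/350 = 71.143
Step 3: 110 μL + 1250 μL = 1360 μL total → factor 1360/110 = 12.364
Step 4: 420 μL + 0.6 mL = 1020 μL total → factor 1020/420 = 2.4286
Dilution factor through tube 4 = 8 × 71.143 × 12.364 × 2.4286 = 17089
[tube 4] = 0.100 M / 17089 = 5.852 × 10^-6 M = 5.85 μM

5.85 μM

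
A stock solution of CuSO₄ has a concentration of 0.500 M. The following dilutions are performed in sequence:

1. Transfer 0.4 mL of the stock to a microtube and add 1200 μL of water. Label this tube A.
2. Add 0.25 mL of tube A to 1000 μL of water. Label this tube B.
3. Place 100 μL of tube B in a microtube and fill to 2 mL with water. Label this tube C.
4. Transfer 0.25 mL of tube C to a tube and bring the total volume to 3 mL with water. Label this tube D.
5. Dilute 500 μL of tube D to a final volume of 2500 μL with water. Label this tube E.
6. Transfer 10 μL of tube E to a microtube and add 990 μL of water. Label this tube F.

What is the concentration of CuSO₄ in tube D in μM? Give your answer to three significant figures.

104 μM

Step 1: 0.4 mL + 1200 μL = 1.6 mL total → factor 1.6/0.4 = 4
Step 2: 0.25 mL + 1000 μL = 1.25 mL total → factor 1.25/0.25 = 5
Step 3: 100 μL brought to 2 mL → factor 2000/100 = 20
Step 4: 0.25 mL brought to 3 mL → factor 3/0.25 = 12
Dilution factor through tube D = 4 × 5 × 20 × 12 = 4800
[tube D] = 0.500 M / 4800 = 0.0001042 M = 104 μM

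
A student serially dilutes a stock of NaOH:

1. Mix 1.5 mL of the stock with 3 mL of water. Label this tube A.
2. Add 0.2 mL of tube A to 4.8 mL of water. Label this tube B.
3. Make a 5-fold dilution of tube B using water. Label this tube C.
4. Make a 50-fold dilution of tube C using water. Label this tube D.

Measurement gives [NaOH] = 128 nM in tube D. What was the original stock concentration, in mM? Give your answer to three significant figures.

2.40 mM

Step 1: 1.5 mL + 3 mL = 4.5 mL total → factor 4.5/1.5 = 3
Step 2: 0.2 mL + 4.8 mL = 5 mL total → factor 5/0.2 = 25
Step 3: 5-fold → factor 5
Step 4: 50-fold → factor 50
Overall dilution factor = 3 × 25 × 5 × 50 = 18750
Stock = 128 nM × 18750 = 2.400 × 10^6 nM = 2.40 mM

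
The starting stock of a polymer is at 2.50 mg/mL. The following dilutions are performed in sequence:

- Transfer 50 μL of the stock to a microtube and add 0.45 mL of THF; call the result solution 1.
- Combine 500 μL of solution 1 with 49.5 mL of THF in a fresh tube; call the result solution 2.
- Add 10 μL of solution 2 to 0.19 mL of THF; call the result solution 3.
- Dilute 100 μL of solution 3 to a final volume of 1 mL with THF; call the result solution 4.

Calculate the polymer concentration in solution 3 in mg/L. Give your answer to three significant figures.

0.125 mg/L

Step 1: 50 μL + 0.45 mL = 500 μL total → factor 500/50 = 10
Step 2: 500 μL + 49.5 mL = 50000 μL total → factor 50000/500 = 100
Step 3: 10 μL + 0.19 mL = 200 μL total → factor 200/10 = 20
Dilution factor through solution 3 = 10 × 100 × 20 = 20000
[solution 3] = 2.50 mg/mL / 20000 = 0.0001250 mg/mL = 0.125 mg/L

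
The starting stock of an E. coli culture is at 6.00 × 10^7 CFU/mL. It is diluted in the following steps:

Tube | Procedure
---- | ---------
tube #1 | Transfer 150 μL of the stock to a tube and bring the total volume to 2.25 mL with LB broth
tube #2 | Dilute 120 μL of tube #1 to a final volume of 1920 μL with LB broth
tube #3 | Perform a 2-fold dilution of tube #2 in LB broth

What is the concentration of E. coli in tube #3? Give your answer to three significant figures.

Step 1: 150 μL brought to 2.25 mL → factor 2250/150 = 15
Step 2: 120 μL brought to 1920 μL → factor 1920/120 = 16
Step 3: 2-fold → factor 2
Overall dilution factor = 15 × 16 × 2 = 480
Final = 6.00 × 10^7 CFU/mL / 480 = 1.25 × 10^5 CFU/mL

1.25 × 10^5 CFU/mL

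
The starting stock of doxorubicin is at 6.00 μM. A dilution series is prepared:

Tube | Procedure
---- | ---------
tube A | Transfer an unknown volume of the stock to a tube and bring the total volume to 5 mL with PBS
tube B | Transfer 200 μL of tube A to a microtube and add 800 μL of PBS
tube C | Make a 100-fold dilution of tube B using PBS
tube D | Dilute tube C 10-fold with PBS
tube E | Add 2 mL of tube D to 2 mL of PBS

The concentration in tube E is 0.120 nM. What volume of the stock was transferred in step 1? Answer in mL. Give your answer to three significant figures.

Step 1: v brought to 5 mL → factor = 5 mL/v
Step 2: 200 μL + 800 μL = 1000 μL total → factor 1000/200 = 5
Step 3: 100-fold → factor 100
Step 4: 10-fold → factor 10
Step 5: 2 mL + 2 mL = 4 mL total → factor 4/2 = 2
Product of known-step factors = 10000
Overall factor = 6.00 μM / (0.120 nM) = 50000
Step-1 factor = 50000 / 10000 = 5
v = 5 mL / 5 = 1.00 mL

1.00 mL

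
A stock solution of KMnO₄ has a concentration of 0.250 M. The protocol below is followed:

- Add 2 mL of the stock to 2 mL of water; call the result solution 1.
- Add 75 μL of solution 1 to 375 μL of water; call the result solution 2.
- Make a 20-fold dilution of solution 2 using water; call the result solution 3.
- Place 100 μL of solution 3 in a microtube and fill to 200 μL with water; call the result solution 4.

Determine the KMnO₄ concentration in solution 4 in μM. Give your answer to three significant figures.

521 μM

Step 1: 2 mL + 2 mL = 4 mL total → factor 4/2 = 2
Step 2: 75 μL + 375 μL = 450 μL total → factor 450/75 = 6
Step 3: 20-fold → factor 20
Step 4: 100 μL brought to 200 μL → factor 200/100 = 2
Overall dilution factor = 2 × 6 × 20 × 2 = 480
Final = 0.250 M / 480 = 0.0005208 M = 521 μM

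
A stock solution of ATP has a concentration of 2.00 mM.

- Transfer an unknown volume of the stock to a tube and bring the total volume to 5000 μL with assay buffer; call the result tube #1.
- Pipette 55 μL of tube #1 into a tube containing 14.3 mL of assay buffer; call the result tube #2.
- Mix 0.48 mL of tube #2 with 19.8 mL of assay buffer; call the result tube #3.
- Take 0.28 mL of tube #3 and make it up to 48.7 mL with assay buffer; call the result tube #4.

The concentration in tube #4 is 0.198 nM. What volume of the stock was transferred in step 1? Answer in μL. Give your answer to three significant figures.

949 μL

Step 1: v brought to 5000 μL → factor = 5000 μL/v
Step 2: 55 μL + 14.3 mL = 14355 μL total → factor 14355/55 = 261
Step 3: 0.48 mL + 19.8 mL = 20.28 mL total → factor 20.28/0.48 = 42.25
Step 4: 0.28 mL brought to 48.7 mL → factor 48.7/0.28 = 173.93
Product of known-step factors = 1.918 × 10^6
Overall factor = 2.00 mM / (0.198 nM) = 1.0101 × 10^7
Step-1 factor = 1.0101 × 10^7 / 1.918 × 10^6 = 5.2666
v = 5000 μL / 5.2666 = 949 μL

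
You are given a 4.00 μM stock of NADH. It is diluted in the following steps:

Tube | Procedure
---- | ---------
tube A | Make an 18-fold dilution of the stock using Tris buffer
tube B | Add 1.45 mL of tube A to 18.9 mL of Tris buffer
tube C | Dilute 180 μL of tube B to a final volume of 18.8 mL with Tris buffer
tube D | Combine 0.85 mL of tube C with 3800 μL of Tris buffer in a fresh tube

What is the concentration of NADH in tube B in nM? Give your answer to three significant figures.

Step 1: 18-fold → factor 18
Step 2: 1.45 mL + 18.9 mL = 20.35 mL total → factor 20.35/1.45 = 14.034
Dilution factor through tube B = 18 × 14.034 = 252.62
[tube B] = 4.00 μM / 252.62 = 0.01583 μM = 15.8 nM

15.8 nM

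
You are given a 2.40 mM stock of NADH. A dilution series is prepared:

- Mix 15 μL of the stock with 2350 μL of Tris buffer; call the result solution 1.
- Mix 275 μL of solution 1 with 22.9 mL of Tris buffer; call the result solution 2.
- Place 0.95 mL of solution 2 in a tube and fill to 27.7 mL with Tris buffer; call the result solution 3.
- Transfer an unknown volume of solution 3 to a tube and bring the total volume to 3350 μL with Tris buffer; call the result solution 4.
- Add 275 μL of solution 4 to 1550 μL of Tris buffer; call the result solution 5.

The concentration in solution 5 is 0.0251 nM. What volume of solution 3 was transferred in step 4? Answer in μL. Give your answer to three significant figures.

Step 1: 15 μL + 2350 μL = 2365 μL total → factor 2365/15 = 157.67
Step 2: 275 μL + 22.9 mL = 23175 μL total → factor 23175/275 = 84.273
Step 3: 0.95 mL brought to 27.7 mL → factor 27.7/0.95 = 29.158
Step 4: v brought to 3350 μL → factor = 3350 μL/v
Step 5: 275 μL + 1550 μL = 1825 μL total → factor 1825/275 = 6.6364
Product of known-step factors = 2.5711 × 10^6
Overall factor = 2.40 mM / (0.0251 nM) = 9.5618 × 10^7
Step-4 factor = 9.5618 × 10^7 / 2.5711 × 10^6 = 37.19
v = 3350 μL / 37.19 = 90.1 μL

90.1 μL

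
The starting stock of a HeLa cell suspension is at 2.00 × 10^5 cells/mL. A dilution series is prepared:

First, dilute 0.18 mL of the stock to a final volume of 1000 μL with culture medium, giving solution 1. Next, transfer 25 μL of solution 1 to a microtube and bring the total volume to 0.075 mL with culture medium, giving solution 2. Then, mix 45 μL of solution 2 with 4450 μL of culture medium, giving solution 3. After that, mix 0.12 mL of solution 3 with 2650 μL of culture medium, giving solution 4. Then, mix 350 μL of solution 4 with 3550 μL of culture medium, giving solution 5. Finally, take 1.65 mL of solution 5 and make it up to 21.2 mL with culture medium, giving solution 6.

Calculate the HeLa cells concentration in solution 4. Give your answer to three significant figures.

5.20 cells/mL

Step 1: 0.18 mL brought to 1000 μL → factor 1/0.18 = 5.5556
Step 2: 25 μL brought to 0.075 mL → factor 75/25 = 3
Step 3: 45 μL + 4450 μL = 4495 μL total → factor 4495/45 = 99.889
Step 4: 0.12 mL + 2650 μL = 2.77 mL total → factor 2.77/0.12 = 23.083
Dilution factor through solution 4 = 5.5556 × 3 × 99.889 × 23.083 = 38429
[solution 4] = 2.00 × 10^5 cells/mL / 38429 = 5.20 cells/mL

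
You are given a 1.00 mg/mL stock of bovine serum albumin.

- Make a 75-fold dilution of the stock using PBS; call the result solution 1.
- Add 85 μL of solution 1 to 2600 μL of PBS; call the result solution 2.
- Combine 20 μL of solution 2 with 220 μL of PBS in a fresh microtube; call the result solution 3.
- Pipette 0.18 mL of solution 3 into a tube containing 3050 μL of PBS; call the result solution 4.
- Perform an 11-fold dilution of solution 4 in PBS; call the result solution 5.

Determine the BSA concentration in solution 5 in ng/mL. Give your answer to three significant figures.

0.178 ng/mL

Step 1: 75-fold → factor 75
Step 2: 85 μL + 2600 μL = 2685 μL total → factor 2685/85 = 31.588
Step 3: 20 μL + 220 μL = 240 μL total → factor 240/20 = 12
Step 4: 0.18 mL + 3050 μL = 3.23 mL total → factor 3.23/0.18 = 17.944
Step 5: 11-fold → factor 11
Overall dilution factor = 75 × 31.588 × 12 × 17.944 × 11 = 5.6116 × 10^6
Final = 1.00 mg/mL / 5.6116 × 10^6 = 1.782 × 10^-7 mg/mL = 0.178 ng/mL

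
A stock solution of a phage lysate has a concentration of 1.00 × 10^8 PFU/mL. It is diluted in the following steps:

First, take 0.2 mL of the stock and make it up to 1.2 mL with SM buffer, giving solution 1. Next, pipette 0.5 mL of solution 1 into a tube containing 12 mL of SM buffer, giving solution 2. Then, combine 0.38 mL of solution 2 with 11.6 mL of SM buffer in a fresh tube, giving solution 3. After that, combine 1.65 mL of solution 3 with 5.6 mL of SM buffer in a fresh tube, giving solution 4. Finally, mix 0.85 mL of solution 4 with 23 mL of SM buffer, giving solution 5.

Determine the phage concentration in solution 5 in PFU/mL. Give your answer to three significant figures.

172 PFU/mL

Step 1: 0.2 mL brought to 1.2 mL → factor 1.2/0.2 = 6
Step 2: 0.5 mL + 12 mL = 12.5 mL total → factor 12.5/0.5 = 25
Step 3: 0.38 mL + 11.6 mL = 11.98 mL total → factor 11.98/0.38 = 31.526
Step 4: 1.65 mL + 5.6 mL = 7.25 mL total → factor 7.25/1.65 = 4.3939
Step 5: 0.85 mL + 23 mL = 23.85 mL total → factor 23.85/0.85 = 28.059
Overall dilution factor = 6 × 25 × 31.526 × 4.3939 × 28.059 = 5.8303 × 10^5
Final = 1.00 × 10^8 PFU/mL / 5.8303 × 10^5 = 172 PFU/mL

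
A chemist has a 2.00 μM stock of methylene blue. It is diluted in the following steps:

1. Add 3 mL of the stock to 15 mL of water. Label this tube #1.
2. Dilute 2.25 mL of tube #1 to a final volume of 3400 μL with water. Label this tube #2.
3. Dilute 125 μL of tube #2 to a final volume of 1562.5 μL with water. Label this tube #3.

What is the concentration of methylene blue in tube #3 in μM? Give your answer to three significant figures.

Step 1: 3 mL + 15 mL = 18 mL total → factor 18/3 = 6
Step 2: 2.25 mL brought to 3400 μL → factor 3.4/2.25 = 1.5111
Step 3: 125 μL brought to 1562.5 μL → factor 1562.5/125 = 12.5
Overall dilution factor = 6 × 1.5111 × 12.5 = 113.33
Final = 2.00 μM / 113.33 = 0.0176 μM

0.0176 μM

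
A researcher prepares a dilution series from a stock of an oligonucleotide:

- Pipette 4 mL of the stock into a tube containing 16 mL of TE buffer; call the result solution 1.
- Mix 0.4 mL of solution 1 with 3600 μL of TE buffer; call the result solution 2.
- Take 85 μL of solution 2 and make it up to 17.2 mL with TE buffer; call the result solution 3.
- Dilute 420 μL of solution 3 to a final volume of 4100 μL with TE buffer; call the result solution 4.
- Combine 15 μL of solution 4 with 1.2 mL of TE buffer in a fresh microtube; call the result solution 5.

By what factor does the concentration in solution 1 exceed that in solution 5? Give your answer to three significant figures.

1.60 × 10^6

Step 1: 4 mL + 16 mL = 20 mL total → factor 20/4 = 5
Step 2: 0.4 mL + 3600 μL = 4 mL total → factor 4/0.4 = 10
Step 3: 85 μL brought to 17.2 mL → factor 17200/85 = 202.35
Step 4: 420 μL brought to 4100 μL → factor 4100/420 = 9.7619
Step 5: 15 μL + 1.2 mL = 1215 μL total → factor 1215/15 = 81
Dilution factor to solution 1 = 5; to solution 5 = 8.0002 × 10^6
[solution 1]/[solution 5] = (factor to solution 5)/(factor to solution 1) = 8.0002 × 10^6/5 = 1.60 × 10^6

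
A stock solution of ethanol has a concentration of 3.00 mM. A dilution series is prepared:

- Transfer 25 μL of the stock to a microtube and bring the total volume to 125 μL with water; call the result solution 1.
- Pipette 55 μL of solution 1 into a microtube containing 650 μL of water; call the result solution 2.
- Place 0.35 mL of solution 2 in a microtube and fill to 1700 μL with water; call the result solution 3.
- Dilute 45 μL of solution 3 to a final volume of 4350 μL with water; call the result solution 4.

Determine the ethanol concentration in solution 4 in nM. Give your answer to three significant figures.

Step 1: 25 μL brought to 125 μL → factor 125/25 = 5
Step 2: 55 μL + 650 μL = 705 μL total → factor 705/55 = 12.818
Step 3: 0.35 mL brought to 1700 μL → factor 1.7/0.35 = 4.8571
Step 4: 45 μL brought to 4350 μL → factor 4350/45 = 96.667
Overall dilution factor = 5 × 12.818 × 4.8571 × 96.667 = 30092
Final = 3.00 mM / 30092 = 9.969 × 10^-5 mM = 99.7 nM

99.7 nM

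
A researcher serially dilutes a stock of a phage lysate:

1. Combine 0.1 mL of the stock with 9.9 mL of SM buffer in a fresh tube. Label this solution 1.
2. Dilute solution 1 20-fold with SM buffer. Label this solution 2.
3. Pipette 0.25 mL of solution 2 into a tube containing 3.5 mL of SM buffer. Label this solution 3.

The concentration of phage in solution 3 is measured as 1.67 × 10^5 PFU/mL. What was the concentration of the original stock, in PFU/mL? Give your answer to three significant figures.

5.01 × 10^9 PFU/mL

Step 1: 0.1 mL + 9.9 mL = 10 mL total → factor 10/0.1 = 100
Step 2: 20-fold → factor 20
Step 3: 0.25 mL + 3.5 mL = 3.75 mL total → factor 3.75/0.25 = 15
Overall dilution factor = 100 × 20 × 15 = 30000
Stock = 1.67 × 10^5 PFU/mL × 30000 = 5.01 × 10^9 PFU/mL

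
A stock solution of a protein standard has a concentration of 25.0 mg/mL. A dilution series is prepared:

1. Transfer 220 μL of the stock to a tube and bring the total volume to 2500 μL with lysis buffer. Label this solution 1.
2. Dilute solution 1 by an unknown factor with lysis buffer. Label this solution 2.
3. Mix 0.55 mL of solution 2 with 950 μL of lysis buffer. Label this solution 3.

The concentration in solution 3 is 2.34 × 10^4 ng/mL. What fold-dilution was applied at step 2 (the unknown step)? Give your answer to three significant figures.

Step 1: 220 μL brought to 2500 μL → factor 2500/220 = 11.364
Step 2: unknown factor x
Step 3: 0.55 mL + 950 μL = 1.5 mL total → factor 1.5/0.55 = 2.7273
Product of known-step factors = 30.992
Overall factor = 25.0 mg/mL / (2.34 × 10^4 ng/mL) = 1068.4
x = 1068.4 / 30.992 = 34.5

34.5-fold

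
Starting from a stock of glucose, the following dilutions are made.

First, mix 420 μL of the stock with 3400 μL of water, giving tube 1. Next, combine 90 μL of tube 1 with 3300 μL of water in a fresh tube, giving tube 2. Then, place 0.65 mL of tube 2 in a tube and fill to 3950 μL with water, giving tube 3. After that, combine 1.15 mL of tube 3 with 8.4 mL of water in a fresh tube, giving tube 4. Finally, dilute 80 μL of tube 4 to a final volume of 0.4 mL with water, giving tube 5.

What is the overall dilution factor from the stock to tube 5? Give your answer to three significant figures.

Step 1: 420 μL + 3400 μL = 3820 μL total → factor 3820/420 = 9.0952
Step 2: 90 μL + 3300 μL = 3390 μL total → factor 3390/90 = 37.667
Step 3: 0.65 mL brought to 3950 μL → factor 3.95/0.65 = 6.0769
Step 4: 1.15 mL + 8.4 mL = 9.55 mL total → factor 9.55/1.15 = 8.3043
Step 5: 80 μL brought to 0.4 mL → factor 400/80 = 5
Overall dilution factor = 9.0952 × 37.667 × 6.0769 × 8.3043 × 5 = 86443

8.64 × 10^4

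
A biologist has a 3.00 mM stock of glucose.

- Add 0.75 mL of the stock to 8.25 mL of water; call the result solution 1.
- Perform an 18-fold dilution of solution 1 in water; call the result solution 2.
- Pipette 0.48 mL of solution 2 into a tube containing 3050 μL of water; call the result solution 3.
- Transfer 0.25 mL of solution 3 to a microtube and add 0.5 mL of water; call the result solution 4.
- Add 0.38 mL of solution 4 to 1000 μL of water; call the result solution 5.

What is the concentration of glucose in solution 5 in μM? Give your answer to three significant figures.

0.173 μM

Step 1: 0.75 mL + 8.25 mL = 9 mL total → factor 9/0.75 = 12
Step 2: 18-fold → factor 18
Step 3: 0.48 mL + 3050 μL = 3.53 mL total → factor 3.53/0.48 = 7.3542
Step 4: 0.25 mL + 0.5 mL = 0.75 mL total → factor 0.75/0.25 = 3
Step 5: 0.38 mL + 1000 μL = 1.38 mL total → factor 1.38/0.38 = 3.6316
Overall dilution factor = 12 × 18 × 7.3542 × 3 × 3.6316 = 17306
Final = 3.00 mM / 17306 = 0.0001733 mM = 0.173 μM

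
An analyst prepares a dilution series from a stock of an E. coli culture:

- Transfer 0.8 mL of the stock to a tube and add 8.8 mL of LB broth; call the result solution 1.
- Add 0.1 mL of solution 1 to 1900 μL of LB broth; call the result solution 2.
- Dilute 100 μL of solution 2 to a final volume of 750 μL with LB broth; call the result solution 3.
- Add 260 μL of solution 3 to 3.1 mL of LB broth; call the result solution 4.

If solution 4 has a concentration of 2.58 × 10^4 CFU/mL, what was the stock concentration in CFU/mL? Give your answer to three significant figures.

6.00 × 10^8 CFU/mL

Step 1: 0.8 mL + 8.8 mL = 9.6 mL total → factor 9.6/0.8 = 12
Step 2: 0.1 mL + 1900 μL = 2 mL total → factor 2/0.1 = 20
Step 3: 100 μL brought to 750 μL → factor 750/100 = 7.5
Step 4: 260 μL + 3.1 mL = 3360 μL total → factor 3360/260 = 12.923
Overall dilution factor = 12 × 20 × 7.5 × 12.923 = 23262
Stock = 2.58 × 10^4 CFU/mL × 23262 = 6.00 × 10^8 CFU/mL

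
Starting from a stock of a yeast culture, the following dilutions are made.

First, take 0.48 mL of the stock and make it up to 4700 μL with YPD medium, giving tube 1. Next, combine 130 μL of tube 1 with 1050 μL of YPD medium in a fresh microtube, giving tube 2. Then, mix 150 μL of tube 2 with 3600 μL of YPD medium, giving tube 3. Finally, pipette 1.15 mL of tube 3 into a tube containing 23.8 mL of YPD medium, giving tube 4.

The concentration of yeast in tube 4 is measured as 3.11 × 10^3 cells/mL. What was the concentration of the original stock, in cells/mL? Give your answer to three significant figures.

1.50 × 10^8 cells/mL

Step 1: 0.48 mL brought to 4700 μL → factor 4.7/0.48 = 9.7917
Step 2: 130 μL + 1050 μL = 1180 μL total → factor 1180/130 = 9.0769
Step 3: 150 μL + 3600 μL = 3750 μL total → factor 3750/150 = 25
Step 4: 1.15 mL + 23.8 mL = 24.95 mL total → factor 24.95/1.15 = 21.696
Overall dilution factor = 9.7917 × 9.0769 × 25 × 21.696 = 48207
Stock = 3.11 × 10^3 cells/mL × 48207 = 1.50 × 10^8 cells/mL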